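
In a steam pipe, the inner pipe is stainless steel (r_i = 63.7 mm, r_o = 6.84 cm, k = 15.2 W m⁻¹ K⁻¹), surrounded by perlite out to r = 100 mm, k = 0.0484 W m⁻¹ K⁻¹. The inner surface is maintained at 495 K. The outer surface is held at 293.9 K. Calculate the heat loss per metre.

Q' = 161 W/m

Treat each layer as a resistance in series:
  R'_stainless steel = ln(0.0684/0.0637)/(2πk) = 0.07119/(2π·15.2) = 7.454×10^-4 m·K/W
  R'_perlite = ln(0.100/0.0684)/(2πk) = 0.3798/(2π·0.0484) = 1.249 m·K/W
ΣR = 7.454×10^-4 + 1.249 = 1.250 m·K/W
Q' = ΔT/ΣR = (495 K − 293.9 K)/1.250 = 161 W/m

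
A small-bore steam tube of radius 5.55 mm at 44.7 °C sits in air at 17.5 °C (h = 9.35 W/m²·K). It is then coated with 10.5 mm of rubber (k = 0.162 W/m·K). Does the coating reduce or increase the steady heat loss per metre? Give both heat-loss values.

increases: 8.87 → 12.9 W/m

Critical radius for a cylinder: r_cr = k/h = 0.0173 m = 1.73 cm.
Outer radius after coating: r₂ = 0.00555 + 0.0105 = 0.01605 m.
Since r₁ < r_cr and r₂ ≤ r_cr, the coating moves toward the maximum at r_cr — heat loss rises.
Bare: R = 1/(2πr₁h) = 3.067 m·K/W; Q = 27.2/3.067 = 8.87 W/m.
Coated: R = R_cond + R_conv = 2.104 m·K/W; Q = 27.2/2.104 = 12.9 W/m.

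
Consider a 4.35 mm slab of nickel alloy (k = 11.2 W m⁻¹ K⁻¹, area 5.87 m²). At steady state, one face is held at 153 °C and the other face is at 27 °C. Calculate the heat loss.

Q = kA·ΔT/L = 11.2 × 5.87 × |153 °C − 27 °C| / 0.00435 = 1.90×10^6 W

Q = 1.90×10^6 W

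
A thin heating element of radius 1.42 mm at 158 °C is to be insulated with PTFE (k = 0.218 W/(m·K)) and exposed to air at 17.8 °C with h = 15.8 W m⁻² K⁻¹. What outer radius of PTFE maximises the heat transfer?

For a cylinder, r_cr = k_ins/h = 0.218/15.8 = 0.0138 m = 1.38 cm

r_cr = 1.38 cm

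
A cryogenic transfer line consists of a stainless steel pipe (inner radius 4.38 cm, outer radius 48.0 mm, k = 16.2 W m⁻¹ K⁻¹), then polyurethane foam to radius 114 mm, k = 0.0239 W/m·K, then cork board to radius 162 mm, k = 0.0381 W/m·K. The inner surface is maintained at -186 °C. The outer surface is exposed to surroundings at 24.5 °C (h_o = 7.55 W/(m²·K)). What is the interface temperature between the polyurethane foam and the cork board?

T = -21.2 °C

Treat each layer as a resistance in series:
  R'_stainless steel = ln(0.0480/0.0438)/(2πk) = 0.09157/(2π·16.2) = 8.996×10^-4 m·K/W
  R'_polyurethane foam = ln(0.114/0.0480)/(2πk) = 0.8650/(2π·0.0239) = 5.760 m·K/W
  R'_cork board = ln(0.162/0.114)/(2πk) = 0.3514/(2π·0.0381) = 1.468 m·K/W
  R'_conv,out = 1/(2πr h) = 1/(2π·0.162·7.55) = 0.1301 m·K/W
ΣR = 8.996×10^-4 + 5.760 + 1.468 + 0.1301 = 7.359 m·K/W
Q' = ΔT/ΣR = (-186 °C − 24.5 °C)/7.359 = -28.60 W/m
From the inner boundary to the polyurethane foam/cork board interface, ΣR_partial = 5.761 m·K/W.
T_interface = T_in − Q'·ΣR_partial = -186 °C − (-28.60)(5.761) = -21.2 °C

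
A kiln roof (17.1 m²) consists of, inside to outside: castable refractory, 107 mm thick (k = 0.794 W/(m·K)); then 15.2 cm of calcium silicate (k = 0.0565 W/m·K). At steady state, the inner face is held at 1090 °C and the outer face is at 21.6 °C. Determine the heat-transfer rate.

Series thermal resistances, inner to outer:
  R_castable refractory = L/(kA) = 0.107/(0.794·17.1) = 0.007881 K/W
  R_calcium silicate = L/(kA) = 0.152/(0.0565·17.1) = 0.1573 K/W
ΣR = 0.007881 + 0.1573 = 0.1652 K/W
Q = ΔT/ΣR = (1090 °C − 21.6 °C)/0.1652 = 6470 W

Q = 6470 W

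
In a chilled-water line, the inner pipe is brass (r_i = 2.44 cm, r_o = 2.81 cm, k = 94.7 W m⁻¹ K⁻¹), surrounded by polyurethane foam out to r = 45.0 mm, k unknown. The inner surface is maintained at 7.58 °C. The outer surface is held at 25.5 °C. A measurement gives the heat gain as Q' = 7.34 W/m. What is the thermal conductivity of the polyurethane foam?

ΣR = ΔT/Q' = |7.58 − 25.5|/7.34 = 2.441 m·K/W
Known resistances:
  R'_brass = ln(0.0281/0.0244)/(2πk) = 0.1412/(2π·94.7) = 2.373×10^-4 m·K/W
R_polyurethane foam = ΣR − ΣR_known = 2.441 − 2.373×10^-4 = 2.441 m·K/W
ln(r₂/r₁)/(2πk) = 2.441 ⇒ k = 0.4709/(2π·2.441) = 0.0307 W/m·K

k = 0.0307 W/m·K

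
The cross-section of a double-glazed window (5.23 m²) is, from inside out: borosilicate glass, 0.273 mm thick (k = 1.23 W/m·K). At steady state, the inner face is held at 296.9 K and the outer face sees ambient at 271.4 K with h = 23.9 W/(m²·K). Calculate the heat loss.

Resistance network (inner→outer):
  R_borosilicate glass = L/(kA) = 2.73×10^-4/(1.23·5.23) = 4.244×10^-5 K/W
  R_conv,out = 1/(hA) = 1/(23.9·5.23) = 0.008000 K/W
ΣR = 4.244×10^-5 + 0.008000 = 0.008042 K/W
Q = ΔT/ΣR = (296.9 K − 271.4 K)/0.008042 = 3170 W

Q = 3170 W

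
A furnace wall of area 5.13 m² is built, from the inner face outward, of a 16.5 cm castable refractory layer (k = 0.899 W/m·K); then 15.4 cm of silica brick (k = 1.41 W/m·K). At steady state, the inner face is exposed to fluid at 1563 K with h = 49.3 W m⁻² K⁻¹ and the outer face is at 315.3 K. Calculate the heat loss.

Treat each layer as a resistance in series:
  R_conv,in = 1/(hA) = 1/(49.3·5.13) = 0.003954 K/W
  R_castable refractory = L/(kA) = 0.165/(0.899·5.13) = 0.03578 K/W
  R_silica brick = L/(kA) = 0.154/(1.41·5.13) = 0.02129 K/W
ΣR = 0.003954 + 0.03578 + 0.02129 = 0.06102 K/W
Q = ΔT/ΣR = (1563 K − 315.3 K)/0.06102 = 20400 W

Q = 20.4 kW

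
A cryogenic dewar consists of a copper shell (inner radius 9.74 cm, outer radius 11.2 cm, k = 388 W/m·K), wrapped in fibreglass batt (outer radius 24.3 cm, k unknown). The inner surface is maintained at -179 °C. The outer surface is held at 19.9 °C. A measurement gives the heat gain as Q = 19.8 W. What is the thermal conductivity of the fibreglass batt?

ΣR = ΔT/Q = |-179 − 19.9|/19.8 = 10.05 K/W
Known resistances:
  R_copper = (1/0.0974 − 1/0.112)/(4πk) = 1.338/(4π·388) = 2.745×10^-4 K/W
R_fibreglass batt = ΣR − ΣR_known = 10.05 − 2.745×10^-4 = 10.05 K/W
(1/r₁−1/r₂)/(4πk) = 10.05 ⇒ k = 4.813/(4π·10.05) = 0.0381 W/m·K

k = 0.0381 W/m·K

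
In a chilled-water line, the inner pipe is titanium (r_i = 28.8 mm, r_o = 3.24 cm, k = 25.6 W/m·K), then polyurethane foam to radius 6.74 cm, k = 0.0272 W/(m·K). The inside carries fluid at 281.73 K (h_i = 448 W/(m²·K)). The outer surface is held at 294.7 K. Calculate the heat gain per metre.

Series thermal resistances, inner to outer:
  R'_conv,in = 1/(2πr h) = 1/(2π·0.0288·448) = 0.01234 m·K/W
  R'_titanium = ln(0.0324/0.0288)/(2πk) = 0.1178/(2π·25.6) = 7.323×10^-4 m·K/W
  R'_polyurethane foam = ln(0.0674/0.0324)/(2πk) = 0.7325/(2π·0.0272) = 4.286 m·K/W
ΣR = 0.01234 + 7.323×10^-4 + 4.286 = 4.299 m·K/W
Q' = ΔT/ΣR = (281.73 K − 294.7 K)/4.299 = -3.02 W/m
(Negative Q' ⇒ heat flows inward; heat gain = 3.02 W/m.)

Q' = 3.02 W/m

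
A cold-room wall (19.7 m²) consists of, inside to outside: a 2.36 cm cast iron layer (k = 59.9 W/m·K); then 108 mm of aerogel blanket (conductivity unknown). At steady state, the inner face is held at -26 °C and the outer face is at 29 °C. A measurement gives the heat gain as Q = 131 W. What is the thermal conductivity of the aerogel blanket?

ΣR = ΔT/Q = |-26 − 29|/131 = 0.4198 K/W
Known resistances:
  R_cast iron = L/(kA) = 0.0236/(59.9·19.7) = 2.000×10^-5 K/W
R_aerogel blanket = ΣR − ΣR_known = 0.4198 − 2.000×10^-5 = 0.4198 K/W
L/(kA) = 0.4198 ⇒ k = 0.108/(0.4198·19.7) = 0.0131 W/m·K

k = 0.0131 W/m·K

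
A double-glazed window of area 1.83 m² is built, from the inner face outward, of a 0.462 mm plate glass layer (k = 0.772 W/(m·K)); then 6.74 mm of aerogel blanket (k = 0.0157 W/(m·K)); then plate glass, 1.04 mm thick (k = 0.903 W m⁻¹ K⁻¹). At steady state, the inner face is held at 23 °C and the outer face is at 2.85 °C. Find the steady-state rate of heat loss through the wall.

Q = 85.5 W

Series thermal resistances, inner to outer:
  R_plate glass = L/(kA) = 4.62×10^-4/(0.772·1.83) = 3.270×10^-4 K/W
  R_aerogel blanket = L/(kA) = 0.00674/(0.0157·1.83) = 0.2346 K/W
  R_plate glass = L/(kA) = 0.00104/(0.903·1.83) = 6.294×10^-4 K/W
ΣR = 3.270×10^-4 + 0.2346 + 6.294×10^-4 = 0.2356 K/W
Q = ΔT/ΣR = (23 °C − 2.85 °C)/0.2356 = 85.5 W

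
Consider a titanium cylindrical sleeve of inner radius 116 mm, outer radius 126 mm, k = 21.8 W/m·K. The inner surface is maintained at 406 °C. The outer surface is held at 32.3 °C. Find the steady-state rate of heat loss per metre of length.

Q' = 2πk·ΔT/ln(r₂/r₁) = 2π × 21.8 × 373.7 / ln(0.126/0.116) = 6.19×10^5 W/m

Q' = 619 kW/m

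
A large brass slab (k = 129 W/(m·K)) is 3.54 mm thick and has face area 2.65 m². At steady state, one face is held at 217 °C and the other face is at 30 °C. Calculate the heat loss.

Q = kA·ΔT/L = 129 × 2.65 × |217 °C − 30 °C| / 0.00354 = 1.81×10^7 W

Q = 18100 kW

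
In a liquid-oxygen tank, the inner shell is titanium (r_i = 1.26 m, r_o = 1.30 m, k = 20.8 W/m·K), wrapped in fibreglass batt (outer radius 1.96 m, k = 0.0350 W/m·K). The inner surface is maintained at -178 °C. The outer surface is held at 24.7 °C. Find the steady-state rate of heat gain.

Q = 344 W

Treat each layer as a resistance in series:
  R_titanium = (1/1.26 − 1/1.30)/(4πk) = 0.02442/(4π·20.8) = 9.343×10^-5 K/W
  R_fibreglass batt = (1/1.30 − 1/1.96)/(4πk) = 0.2590/(4π·0.0350) = 0.5889 K/W
ΣR = 9.343×10^-5 + 0.5889 = 0.5890 K/W
Q = ΔT/ΣR = (-178 °C − 24.7 °C)/0.5890 = -344 W
(Negative Q ⇒ heat flows inward; heat gain = 344 W.)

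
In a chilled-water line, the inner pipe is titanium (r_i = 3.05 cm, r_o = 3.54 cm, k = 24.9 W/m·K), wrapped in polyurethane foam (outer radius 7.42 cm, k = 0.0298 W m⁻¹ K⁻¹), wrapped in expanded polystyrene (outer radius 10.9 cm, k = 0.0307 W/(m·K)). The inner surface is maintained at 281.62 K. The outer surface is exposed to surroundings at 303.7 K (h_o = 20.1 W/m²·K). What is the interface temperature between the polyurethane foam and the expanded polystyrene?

Resistance network (inner→outer):
  R'_titanium = ln(0.0354/0.0305)/(2πk) = 0.1490/(2π·24.9) = 9.523×10^-4 m·K/W
  R'_polyurethane foam = ln(0.0742/0.0354)/(2πk) = 0.7401/(2π·0.0298) = 3.952 m·K/W
  R'_expanded polystyrene = ln(0.109/0.0742)/(2πk) = 0.3846/(2π·0.0307) = 1.994 m·K/W
  R'_conv,out = 1/(2πr h) = 1/(2π·0.109·20.1) = 0.07264 m·K/W
ΣR = 9.523×10^-4 + 3.952 + 1.994 + 0.07264 = 6.020 m·K/W
Q' = ΔT/ΣR = (281.62 K − 303.7 K)/6.020 = -3.668 W/m
From the inner boundary to the polyurethane foam/expanded polystyrene interface, ΣR_partial = 3.953 m·K/W.
T_interface = T_in − Q'·ΣR_partial = 281.62 K − (-3.668)(3.953) = 296.1 K

T = 296.1 K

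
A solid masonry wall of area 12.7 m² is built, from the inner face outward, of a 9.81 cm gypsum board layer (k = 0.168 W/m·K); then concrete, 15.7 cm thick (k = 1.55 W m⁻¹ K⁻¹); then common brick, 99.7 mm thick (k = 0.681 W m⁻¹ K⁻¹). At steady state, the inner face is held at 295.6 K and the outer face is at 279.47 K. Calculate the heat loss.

Q = 246 W

Resistance network (inner→outer):
  R_gypsum board = L/(kA) = 0.0981/(0.168·12.7) = 0.04598 K/W
  R_concrete = L/(kA) = 0.157/(1.55·12.7) = 0.007976 K/W
  R_common brick = L/(kA) = 0.0997/(0.681·12.7) = 0.01153 K/W
ΣR = 0.04598 + 0.007976 + 0.01153 = 0.06549 K/W
Q = ΔT/ΣR = (295.6 K − 279.47 K)/0.06549 = 246 W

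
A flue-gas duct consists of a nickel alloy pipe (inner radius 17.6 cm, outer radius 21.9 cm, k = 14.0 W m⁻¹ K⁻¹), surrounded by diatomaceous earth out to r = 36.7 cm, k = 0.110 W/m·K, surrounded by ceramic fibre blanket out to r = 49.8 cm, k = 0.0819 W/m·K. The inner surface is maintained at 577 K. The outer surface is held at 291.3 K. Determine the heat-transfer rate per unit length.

Treat each layer as a resistance in series:
  R'_nickel alloy = ln(0.219/0.176)/(2πk) = 0.2186/(2π·14.0) = 0.002485 m·K/W
  R'_diatomaceous earth = ln(0.367/0.219)/(2πk) = 0.5163/(2π·0.110) = 0.7470 m·K/W
  R'_ceramic fibre blanket = ln(0.498/0.367)/(2πk) = 0.3052/(2π·0.0819) = 0.5932 m·K/W
ΣR = 0.002485 + 0.7470 + 0.5932 = 1.343 m·K/W
Q' = ΔT/ΣR = (577 K − 291.3 K)/1.343 = 213 W/m

Q' = 213 W/m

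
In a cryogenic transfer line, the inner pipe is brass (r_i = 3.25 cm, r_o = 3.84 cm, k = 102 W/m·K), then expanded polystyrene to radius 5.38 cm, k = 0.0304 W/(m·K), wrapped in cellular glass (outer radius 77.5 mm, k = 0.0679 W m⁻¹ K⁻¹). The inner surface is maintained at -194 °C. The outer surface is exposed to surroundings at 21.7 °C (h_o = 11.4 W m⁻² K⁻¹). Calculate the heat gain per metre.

Q' = 77.0 W/m

Resistance network (inner→outer):
  R'_brass = ln(0.0384/0.0325)/(2πk) = 0.1668/(2π·102) = 2.603×10^-4 m·K/W
  R'_expanded polystyrene = ln(0.0538/0.0384)/(2πk) = 0.3372/(2π·0.0304) = 1.765 m·K/W
  R'_cellular glass = ln(0.0775/0.0538)/(2πk) = 0.3650/(2π·0.0679) = 0.8556 m·K/W
  R'_conv,out = 1/(2πr h) = 1/(2π·0.0775·11.4) = 0.1801 m·K/W
ΣR = 2.603×10^-4 + 1.765 + 0.8556 + 0.1801 = 2.801 m·K/W
Q' = ΔT/ΣR = (-194 °C − 21.7 °C)/2.801 = -77.0 W/m
(Negative Q' ⇒ heat flows inward; heat gain = 77.0 W/m.)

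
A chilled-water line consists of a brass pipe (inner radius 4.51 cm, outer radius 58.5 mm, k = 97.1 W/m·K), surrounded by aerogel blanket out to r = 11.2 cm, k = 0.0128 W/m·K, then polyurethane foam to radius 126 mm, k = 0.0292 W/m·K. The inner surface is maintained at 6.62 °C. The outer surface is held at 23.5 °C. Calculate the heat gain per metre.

Resistance network (inner→outer):
  R'_brass = ln(0.0585/0.0451)/(2πk) = 0.2601/(2π·97.1) = 4.264×10^-4 m·K/W
  R'_aerogel blanket = ln(0.112/0.0585)/(2πk) = 0.6495/(2π·0.0128) = 8.076 m·K/W
  R'_polyurethane foam = ln(0.126/0.112)/(2πk) = 0.1178/(2π·0.0292) = 0.6420 m·K/W
ΣR = 4.264×10^-4 + 8.076 + 0.6420 = 8.718 m·K/W
Q' = ΔT/ΣR = (6.62 °C − 23.5 °C)/8.718 = -1.94 W/m
(Negative Q' ⇒ heat flows inward; heat gain = 1.94 W/m.)

Q' = 1.94 W/m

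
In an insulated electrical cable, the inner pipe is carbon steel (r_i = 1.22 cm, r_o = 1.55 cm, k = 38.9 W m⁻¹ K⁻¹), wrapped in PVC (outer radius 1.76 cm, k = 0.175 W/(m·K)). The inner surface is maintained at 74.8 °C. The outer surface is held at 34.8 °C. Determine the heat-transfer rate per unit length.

Treat each layer as a resistance in series:
  R'_carbon steel = ln(0.0155/0.0122)/(2πk) = 0.2394/(2π·38.9) = 9.795×10^-4 m·K/W
  R'_PVC = ln(0.0176/0.0155)/(2πk) = 0.1271/(2π·0.175) = 0.1156 m·K/W
ΣR = 9.795×10^-4 + 0.1156 = 0.1166 m·K/W
Q' = ΔT/ΣR = (74.8 °C − 34.8 °C)/0.1166 = 343 W/m

Q' = 343 W/m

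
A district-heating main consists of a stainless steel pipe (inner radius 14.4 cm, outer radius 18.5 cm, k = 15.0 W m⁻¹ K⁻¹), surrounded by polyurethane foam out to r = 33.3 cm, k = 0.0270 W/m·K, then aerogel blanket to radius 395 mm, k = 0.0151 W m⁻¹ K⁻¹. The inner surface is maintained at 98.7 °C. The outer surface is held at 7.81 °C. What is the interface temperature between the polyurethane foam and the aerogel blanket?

Treat each layer as a resistance in series:
  R'_stainless steel = ln(0.185/0.144)/(2πk) = 0.2505/(2π·15.0) = 0.002658 m·K/W
  R'_polyurethane foam = ln(0.333/0.185)/(2πk) = 0.5878/(2π·0.0270) = 3.465 m·K/W
  R'_aerogel blanket = ln(0.395/0.333)/(2πk) = 0.1707/(2π·0.0151) = 1.800 m·K/W
ΣR = 0.002658 + 3.465 + 1.800 = 5.268 m·K/W
Q' = ΔT/ΣR = (98.7 °C − 7.81 °C)/5.268 = 17.25 W/m
From the inner boundary to the polyurethane foam/aerogel blanket interface, ΣR_partial = 3.468 m·K/W.
T_interface = T_in − Q'·ΣR_partial = 98.7 °C − (17.25)(3.468) = 38.9 °C

T = 38.9 °C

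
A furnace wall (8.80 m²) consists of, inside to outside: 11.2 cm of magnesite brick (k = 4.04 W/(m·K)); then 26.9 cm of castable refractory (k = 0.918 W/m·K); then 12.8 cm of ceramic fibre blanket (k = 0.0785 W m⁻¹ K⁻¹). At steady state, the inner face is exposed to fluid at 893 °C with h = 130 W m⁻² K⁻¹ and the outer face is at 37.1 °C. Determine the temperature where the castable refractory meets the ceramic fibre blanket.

Treat each layer as a resistance in series:
  R_conv,in = 1/(hA) = 1/(130·8.80) = 8.741×10^-4 K/W
  R_magnesite brick = L/(kA) = 0.112/(4.04·8.80) = 0.003150 K/W
  R_castable refractory = L/(kA) = 0.269/(0.918·8.80) = 0.03330 K/W
  R_ceramic fibre blanket = L/(kA) = 0.128/(0.0785·8.80) = 0.1853 K/W
ΣR = 8.741×10^-4 + 0.003150 + 0.03330 + 0.1853 = 0.2226 K/W
Q = ΔT/ΣR = (893 °C − 37.1 °C)/0.2226 = 3845 W
From the inner boundary to the castable refractory/ceramic fibre blanket interface, ΣR_partial = 0.03732 K/W.
T_interface = T_in − Q·ΣR_partial = 893 °C − (3845)(0.03732) = 750 °C

T = 750 °C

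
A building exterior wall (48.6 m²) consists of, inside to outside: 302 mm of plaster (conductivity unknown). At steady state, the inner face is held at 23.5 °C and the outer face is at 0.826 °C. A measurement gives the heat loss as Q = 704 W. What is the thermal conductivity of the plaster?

k = 0.193 W/m·K

ΣR = ΔT/Q = |23.5 − 0.826|/704 = 0.03221 K/W
L/(kA) = 0.03221 ⇒ k = 0.302/(0.03221·48.6) = 0.193 W/m·K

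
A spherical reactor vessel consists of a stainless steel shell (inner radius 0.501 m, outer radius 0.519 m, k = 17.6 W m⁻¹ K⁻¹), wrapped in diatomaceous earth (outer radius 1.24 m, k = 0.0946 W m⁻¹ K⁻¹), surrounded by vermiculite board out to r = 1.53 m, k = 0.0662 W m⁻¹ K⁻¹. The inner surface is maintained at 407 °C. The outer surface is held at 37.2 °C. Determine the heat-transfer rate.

Resistance network (inner→outer):
  R_stainless steel = (1/0.501 − 1/0.519)/(4πk) = 0.06923/(4π·17.6) = 3.130×10^-4 K/W
  R_diatomaceous earth = (1/0.519 − 1/1.24)/(4πk) = 1.120/(4π·0.0946) = 0.9424 K/W
  R_vermiculite board = (1/1.24 − 1/1.53)/(4πk) = 0.1529/(4π·0.0662) = 0.1837 K/W
ΣR = 3.130×10^-4 + 0.9424 + 0.1837 = 1.126 K/W
Q = ΔT/ΣR = (407 °C − 37.2 °C)/1.126 = 328 W

Q = 328 W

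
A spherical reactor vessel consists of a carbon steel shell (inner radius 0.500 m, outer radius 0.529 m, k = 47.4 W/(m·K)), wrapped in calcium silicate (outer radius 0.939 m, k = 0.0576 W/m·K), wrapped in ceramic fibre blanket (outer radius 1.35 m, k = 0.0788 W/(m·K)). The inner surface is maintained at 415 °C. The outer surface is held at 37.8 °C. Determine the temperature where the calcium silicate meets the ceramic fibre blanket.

Series thermal resistances, inner to outer:
  R_carbon steel = (1/0.500 − 1/0.529)/(4πk) = 0.1096/(4π·47.4) = 1.841×10^-4 K/W
  R_calcium silicate = (1/0.529 − 1/0.939)/(4πk) = 0.8254/(4π·0.0576) = 1.140 K/W
  R_ceramic fibre blanket = (1/0.939 − 1/1.35)/(4πk) = 0.3242/(4π·0.0788) = 0.3274 K/W
ΣR = 1.841×10^-4 + 1.140 + 0.3274 = 1.468 K/W
Q = ΔT/ΣR = (415 °C − 37.8 °C)/1.468 = 256.9 W
From the inner boundary to the calcium silicate/ceramic fibre blanket interface, ΣR_partial = 1.140 K/W.
T_interface = T_in − Q·ΣR_partial = 415 °C − (256.9)(1.140) = 122 °C

T = 122 °C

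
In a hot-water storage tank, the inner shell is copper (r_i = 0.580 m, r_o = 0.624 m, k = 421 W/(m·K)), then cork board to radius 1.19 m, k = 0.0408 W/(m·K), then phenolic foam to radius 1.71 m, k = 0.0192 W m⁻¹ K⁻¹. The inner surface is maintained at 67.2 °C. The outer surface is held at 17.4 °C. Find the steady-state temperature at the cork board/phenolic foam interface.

T = 38.1 °C

Series thermal resistances, inner to outer:
  R_copper = (1/0.580 − 1/0.624)/(4πk) = 0.1216/(4π·421) = 2.298×10^-5 K/W
  R_cork board = (1/0.624 − 1/1.19)/(4πk) = 0.7622/(4π·0.0408) = 1.487 K/W
  R_phenolic foam = (1/1.19 − 1/1.71)/(4πk) = 0.2555/(4π·0.0192) = 1.059 K/W
ΣR = 2.298×10^-5 + 1.487 + 1.059 = 2.546 K/W
Q = ΔT/ΣR = (67.2 °C − 17.4 °C)/2.546 = 19.56 W
From the inner boundary to the cork board/phenolic foam interface, ΣR_partial = 1.487 K/W.
T_interface = T_in − Q·ΣR_partial = 67.2 °C − (19.56)(1.487) = 38.1 °C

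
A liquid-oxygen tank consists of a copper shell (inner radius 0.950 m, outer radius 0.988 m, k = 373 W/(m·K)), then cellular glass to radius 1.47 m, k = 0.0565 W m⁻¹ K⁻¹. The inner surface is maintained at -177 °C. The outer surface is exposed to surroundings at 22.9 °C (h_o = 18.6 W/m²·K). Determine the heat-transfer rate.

Treat each layer as a resistance in series:
  R_copper = (1/0.950 − 1/0.988)/(4πk) = 0.04049/(4π·373) = 8.637×10^-6 K/W
  R_cellular glass = (1/0.988 − 1/1.47)/(4πk) = 0.3319/(4π·0.0565) = 0.4674 K/W
  R_conv,out = 1/(4πr²h) = 1/(4π·1.47²·18.6) = 0.001980 K/W
ΣR = 8.637×10^-6 + 0.4674 + 0.001980 = 0.4694 K/W
Q = ΔT/ΣR = (-177 °C − 22.9 °C)/0.4694 = -426 W
(Negative Q ⇒ heat flows inward; heat gain = 426 W.)

Q = 426 W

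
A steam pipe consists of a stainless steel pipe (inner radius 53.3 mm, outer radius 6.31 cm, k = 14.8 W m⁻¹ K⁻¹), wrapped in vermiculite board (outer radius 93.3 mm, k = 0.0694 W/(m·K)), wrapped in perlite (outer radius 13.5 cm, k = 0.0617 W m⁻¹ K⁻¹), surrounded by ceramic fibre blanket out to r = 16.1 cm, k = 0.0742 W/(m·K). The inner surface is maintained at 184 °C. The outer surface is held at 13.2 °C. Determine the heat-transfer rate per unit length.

Treat each layer as a resistance in series:
  R'_stainless steel = ln(0.0631/0.0533)/(2πk) = 0.1688/(2π·14.8) = 0.001815 m·K/W
  R'_vermiculite board = ln(0.0933/0.0631)/(2πk) = 0.3911/(2π·0.0694) = 0.8969 m·K/W
  R'_perlite = ln(0.135/0.0933)/(2πk) = 0.3695/(2π·0.0617) = 0.9530 m·K/W
  R'_ceramic fibre blanket = ln(0.161/0.135)/(2πk) = 0.1761/(2π·0.0742) = 0.3778 m·K/W
ΣR = 0.001815 + 0.8969 + 0.9530 + 0.3778 = 2.230 m·K/W
Q' = ΔT/ΣR = (184 °C − 13.2 °C)/2.230 = 76.6 W/m

Q' = 76.6 W/m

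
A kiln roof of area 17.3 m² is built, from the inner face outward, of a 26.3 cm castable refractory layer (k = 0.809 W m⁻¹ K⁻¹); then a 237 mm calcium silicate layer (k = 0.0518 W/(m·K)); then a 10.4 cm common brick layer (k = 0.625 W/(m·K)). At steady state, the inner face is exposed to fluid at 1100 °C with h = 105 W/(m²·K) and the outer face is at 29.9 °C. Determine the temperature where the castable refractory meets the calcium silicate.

Resistance network (inner→outer):
  R_conv,in = 1/(hA) = 1/(105·17.3) = 5.505×10^-4 K/W
  R_castable refractory = L/(kA) = 0.263/(0.809·17.3) = 0.01879 K/W
  R_calcium silicate = L/(kA) = 0.237/(0.0518·17.3) = 0.2645 K/W
  R_common brick = L/(kA) = 0.104/(0.625·17.3) = 0.009618 K/W
ΣR = 5.505×10^-4 + 0.01879 + 0.2645 + 0.009618 = 0.2935 K/W
Q = ΔT/ΣR = (1100 °C − 29.9 °C)/0.2935 = 3646 W
From the inner boundary to the castable refractory/calcium silicate interface, ΣR_partial = 0.01934 K/W.
T_interface = T_in − Q·ΣR_partial = 1100 °C − (3646)(0.01934) = 1029 °C

T = 1029 °C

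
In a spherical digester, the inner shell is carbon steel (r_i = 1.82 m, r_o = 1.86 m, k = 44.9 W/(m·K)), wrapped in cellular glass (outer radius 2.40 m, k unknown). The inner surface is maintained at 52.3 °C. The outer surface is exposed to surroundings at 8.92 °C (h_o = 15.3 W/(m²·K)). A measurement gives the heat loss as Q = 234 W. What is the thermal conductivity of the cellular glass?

k = 0.0522 W/m·K

ΣR = ΔT/Q = |52.3 − 8.92|/234 = 0.1854 K/W
Known resistances:
  R_carbon steel = (1/1.82 − 1/1.86)/(4πk) = 0.01182/(4π·44.9) = 2.094×10^-5 K/W
  R_conv,out = 1/(4πr²h) = 1/(4π·2.40²·15.3) = 9.030×10^-4 K/W
R_cellular glass = ΣR − ΣR_known = 0.1854 − 9.239×10^-4 = 0.1845 K/W
(1/r₁−1/r₂)/(4πk) = 0.1845 ⇒ k = 0.1210/(4π·0.1845) = 0.0522 W/m·K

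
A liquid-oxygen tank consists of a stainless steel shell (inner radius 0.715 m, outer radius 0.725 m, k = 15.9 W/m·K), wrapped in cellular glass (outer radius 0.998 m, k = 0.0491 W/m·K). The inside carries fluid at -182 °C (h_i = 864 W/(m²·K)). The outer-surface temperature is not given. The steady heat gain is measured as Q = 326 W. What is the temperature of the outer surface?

Sum the resistances:
  R_conv,in = 1/(4πr²h) = 1/(4π·0.715²·864) = 1.802×10^-4 K/W
  R_stainless steel = (1/0.715 − 1/0.725)/(4πk) = 0.01929/(4π·15.9) = 9.655×10^-5 K/W
  R_cellular glass = (1/0.725 − 1/0.998)/(4πk) = 0.3773/(4π·0.0491) = 0.6115 K/W
ΣR = 0.6118 K/W
ΔT = Q·ΣR = 326 × 0.6118 = 199.4 K
Heat flows inward, so T_out = T_in + ΔT = -182 + 199.4 = 17.4 °C

T_out = 17.4 °C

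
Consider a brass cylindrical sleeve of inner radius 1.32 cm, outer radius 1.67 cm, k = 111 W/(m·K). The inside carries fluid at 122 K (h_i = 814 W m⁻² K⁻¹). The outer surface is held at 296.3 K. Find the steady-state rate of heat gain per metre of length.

Q' = 11.5 kW/m

Treat each layer as a resistance in series:
  R'_conv,in = 1/(2πr h) = 1/(2π·0.0132·814) = 0.01481 m·K/W
  R'_brass = ln(0.0167/0.0132)/(2πk) = 0.2352/(2π·111) = 3.372×10^-4 m·K/W
ΣR = 0.01481 + 3.372×10^-4 = 0.01515 m·K/W
Q' = ΔT/ΣR = (122 K − 296.3 K)/0.01515 = -11500 W/m
(Negative Q' ⇒ heat flows inward; heat gain = 11500 W/m.)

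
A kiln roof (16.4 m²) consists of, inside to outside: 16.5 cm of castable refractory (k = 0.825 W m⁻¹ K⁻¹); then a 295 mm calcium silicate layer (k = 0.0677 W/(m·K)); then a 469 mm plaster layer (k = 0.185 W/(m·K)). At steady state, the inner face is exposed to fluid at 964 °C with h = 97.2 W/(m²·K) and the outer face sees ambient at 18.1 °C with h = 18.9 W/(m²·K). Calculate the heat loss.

Series thermal resistances, inner to outer:
  R_conv,in = 1/(hA) = 1/(97.2·16.4) = 6.273×10^-4 K/W
  R_castable refractory = L/(kA) = 0.165/(0.825·16.4) = 0.01220 K/W
  R_calcium silicate = L/(kA) = 0.295/(0.0677·16.4) = 0.2657 K/W
  R_plaster = L/(kA) = 0.469/(0.185·16.4) = 0.1546 K/W
  R_conv,out = 1/(hA) = 1/(18.9·16.4) = 0.003226 K/W
ΣR = 6.273×10^-4 + 0.01220 + 0.2657 + 0.1546 + 0.003226 = 0.4364 K/W
Q = ΔT/ΣR = (964 °C − 18.1 °C)/0.4364 = 2170 W

Q = 2.17 kW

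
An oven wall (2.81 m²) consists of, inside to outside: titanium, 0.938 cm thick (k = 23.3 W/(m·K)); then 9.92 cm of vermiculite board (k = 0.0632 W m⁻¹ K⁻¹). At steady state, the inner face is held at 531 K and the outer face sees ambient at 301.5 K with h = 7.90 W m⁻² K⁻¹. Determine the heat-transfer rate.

Q = 380 W

Resistance network (inner→outer):
  R_titanium = L/(kA) = 0.00938/(23.3·2.81) = 1.433×10^-4 K/W
  R_vermiculite board = L/(kA) = 0.0992/(0.0632·2.81) = 0.5586 K/W
  R_conv,out = 1/(hA) = 1/(7.90·2.81) = 0.04505 K/W
ΣR = 1.433×10^-4 + 0.5586 + 0.04505 = 0.6038 K/W
Q = ΔT/ΣR = (531 K − 301.5 K)/0.6038 = 380 W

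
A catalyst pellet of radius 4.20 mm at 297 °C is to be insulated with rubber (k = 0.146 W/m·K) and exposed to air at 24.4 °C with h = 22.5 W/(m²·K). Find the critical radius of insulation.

For a sphere, r_cr = 2k_ins/h = 2·0.146/22.5 = 0.0130 m = 1.30 cm

r_cr = 1.30 cm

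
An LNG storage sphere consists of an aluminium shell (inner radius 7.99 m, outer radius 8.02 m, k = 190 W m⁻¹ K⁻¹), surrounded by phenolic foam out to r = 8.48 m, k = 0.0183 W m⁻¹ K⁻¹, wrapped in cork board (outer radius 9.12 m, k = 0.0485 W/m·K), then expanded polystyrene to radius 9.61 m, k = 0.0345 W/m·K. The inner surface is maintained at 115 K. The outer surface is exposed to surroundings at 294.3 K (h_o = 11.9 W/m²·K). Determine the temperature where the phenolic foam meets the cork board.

Resistance network (inner→outer):
  R_aluminium = (1/7.99 − 1/8.02)/(4πk) = 4.682×10^-4/(4π·190) = 1.961×10^-7 K/W
  R_phenolic foam = (1/8.02 − 1/8.48)/(4πk) = 0.006764/(4π·0.0183) = 0.02941 K/W
  R_cork board = (1/8.48 − 1/9.12)/(4πk) = 0.008275/(4π·0.0485) = 0.01358 K/W
  R_expanded polystyrene = (1/9.12 − 1/9.61)/(4πk) = 0.005591/(4π·0.0345) = 0.01290 K/W
  R_conv,out = 1/(4πr²h) = 1/(4π·9.61²·11.9) = 7.241×10^-5 K/W
ΣR = 1.961×10^-7 + 0.02941 + 0.01358 + 0.01290 + 7.241×10^-5 = 0.05596 K/W
Q = ΔT/ΣR = (115 K − 294.3 K)/0.05596 = -3204 W
From the inner boundary to the phenolic foam/cork board interface, ΣR_partial = 0.02941 K/W.
T_interface = T_in − Q·ΣR_partial = 115 K − (-3204)(0.02941) = 209.2 K

T = 209.2 K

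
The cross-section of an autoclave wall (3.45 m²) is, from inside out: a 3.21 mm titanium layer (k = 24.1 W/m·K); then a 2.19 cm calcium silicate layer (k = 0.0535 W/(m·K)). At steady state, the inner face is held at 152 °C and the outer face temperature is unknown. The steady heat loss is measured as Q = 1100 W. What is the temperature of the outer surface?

Series resistances:
  R_titanium = L/(kA) = 0.00321/(24.1·3.45) = 3.861×10^-5 K/W
  R_calcium silicate = L/(kA) = 0.0219/(0.0535·3.45) = 0.1187 K/W
ΣR = 0.1187 K/W
ΔT = Q·ΣR = 1100 × 0.1187 = 130.6 K
Heat flows outward, so T_out = T_in − ΔT = 152 − 130.6 = 21.4 °C

T_out = 21.4 °C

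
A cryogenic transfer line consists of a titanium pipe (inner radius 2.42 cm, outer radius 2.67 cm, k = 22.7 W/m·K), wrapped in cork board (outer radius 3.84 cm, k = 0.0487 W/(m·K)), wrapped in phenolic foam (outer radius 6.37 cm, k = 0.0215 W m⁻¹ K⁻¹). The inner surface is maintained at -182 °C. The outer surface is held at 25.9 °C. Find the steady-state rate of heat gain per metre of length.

Q' = 42.1 W/m

Series thermal resistances, inner to outer:
  R'_titanium = ln(0.0267/0.0242)/(2πk) = 0.09831/(2π·22.7) = 6.893×10^-4 m·K/W
  R'_cork board = ln(0.0384/0.0267)/(2πk) = 0.3634/(2π·0.0487) = 1.188 m·K/W
  R'_phenolic foam = ln(0.0637/0.0384)/(2πk) = 0.5061/(2π·0.0215) = 3.747 m·K/W
ΣR = 6.893×10^-4 + 1.188 + 3.747 = 4.936 m·K/W
Q' = ΔT/ΣR = (-182 °C − 25.9 °C)/4.936 = -42.1 W/m
(Negative Q' ⇒ heat flows inward; heat gain = 42.1 W/m.)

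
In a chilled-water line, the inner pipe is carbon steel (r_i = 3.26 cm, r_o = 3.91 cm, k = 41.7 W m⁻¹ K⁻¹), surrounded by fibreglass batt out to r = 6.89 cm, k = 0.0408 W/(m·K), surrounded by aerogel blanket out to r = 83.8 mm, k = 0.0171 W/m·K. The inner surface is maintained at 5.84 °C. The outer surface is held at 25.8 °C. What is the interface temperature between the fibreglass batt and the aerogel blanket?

Treat each layer as a resistance in series:
  R'_carbon steel = ln(0.0391/0.0326)/(2πk) = 0.1818/(2π·41.7) = 6.939×10^-4 m·K/W
  R'_fibreglass batt = ln(0.0689/0.0391)/(2πk) = 0.5665/(2π·0.0408) = 2.210 m·K/W
  R'_aerogel blanket = ln(0.0838/0.0689)/(2πk) = 0.1958/(2π·0.0171) = 1.822 m·K/W
ΣR = 6.939×10^-4 + 2.210 + 1.822 = 4.033 m·K/W
Q' = ΔT/ΣR = (5.84 °C − 25.8 °C)/4.033 = -4.949 W/m
From the inner boundary to the fibreglass batt/aerogel blanket interface, ΣR_partial = 2.211 m·K/W.
T_interface = T_in − Q'·ΣR_partial = 5.84 °C − (-4.949)(2.211) = 16.8 °C

T = 16.8 °C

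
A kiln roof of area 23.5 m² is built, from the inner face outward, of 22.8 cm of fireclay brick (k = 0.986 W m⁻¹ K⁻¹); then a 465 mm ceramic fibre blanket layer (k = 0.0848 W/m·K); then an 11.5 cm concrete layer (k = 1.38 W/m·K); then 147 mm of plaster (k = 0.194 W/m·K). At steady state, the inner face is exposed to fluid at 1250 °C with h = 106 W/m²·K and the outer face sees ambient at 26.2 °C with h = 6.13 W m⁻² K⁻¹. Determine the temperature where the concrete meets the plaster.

T = 194 °C

Treat each layer as a resistance in series:
  R_conv,in = 1/(hA) = 1/(106·23.5) = 4.014×10^-4 K/W
  R_fireclay brick = L/(kA) = 0.228/(0.986·23.5) = 0.009840 K/W
  R_ceramic fibre blanket = L/(kA) = 0.465/(0.0848·23.5) = 0.2333 K/W
  R_concrete = L/(kA) = 0.115/(1.38·23.5) = 0.003546 K/W
  R_plaster = L/(kA) = 0.147/(0.194·23.5) = 0.03224 K/W
  R_conv,out = 1/(hA) = 1/(6.13·23.5) = 0.006942 K/W
ΣR = 4.014×10^-4 + 0.009840 + 0.2333 + 0.003546 + 0.03224 + 0.006942 = 0.2863 K/W
Q = ΔT/ΣR = (1250 °C − 26.2 °C)/0.2863 = 4275 W
From the inner boundary to the concrete/plaster interface, ΣR_partial = 0.2471 K/W.
T_interface = T_in − Q·ΣR_partial = 1250 °C − (4275)(0.2471) = 194 °C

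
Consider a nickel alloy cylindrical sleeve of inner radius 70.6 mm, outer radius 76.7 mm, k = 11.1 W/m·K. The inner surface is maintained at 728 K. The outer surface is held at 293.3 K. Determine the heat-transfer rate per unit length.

Q' = 2πk·ΔT/ln(r₂/r₁) = 2π × 11.1 × 434.7 / ln(0.0767/0.0706) = 3.66×10^5 W/m

Q' = 366 kW/m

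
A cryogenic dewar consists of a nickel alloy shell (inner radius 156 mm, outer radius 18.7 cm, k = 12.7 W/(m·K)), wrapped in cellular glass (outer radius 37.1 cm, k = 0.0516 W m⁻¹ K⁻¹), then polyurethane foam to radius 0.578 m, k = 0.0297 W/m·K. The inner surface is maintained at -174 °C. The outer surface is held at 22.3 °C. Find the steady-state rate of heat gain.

Resistance network (inner→outer):
  R_nickel alloy = (1/0.156 − 1/0.187)/(4πk) = 1.063/(4π·12.7) = 0.006659 K/W
  R_cellular glass = (1/0.187 − 1/0.371)/(4πk) = 2.652/(4π·0.0516) = 4.090 K/W
  R_polyurethane foam = (1/0.371 − 1/0.578)/(4πk) = 0.9653/(4π·0.0297) = 2.586 K/W
ΣR = 0.006659 + 4.090 + 2.586 = 6.683 K/W
Q = ΔT/ΣR = (-174 °C − 22.3 °C)/6.683 = -29.4 W
(Negative Q ⇒ heat flows inward; heat gain = 29.4 W.)

Q = 29.4 W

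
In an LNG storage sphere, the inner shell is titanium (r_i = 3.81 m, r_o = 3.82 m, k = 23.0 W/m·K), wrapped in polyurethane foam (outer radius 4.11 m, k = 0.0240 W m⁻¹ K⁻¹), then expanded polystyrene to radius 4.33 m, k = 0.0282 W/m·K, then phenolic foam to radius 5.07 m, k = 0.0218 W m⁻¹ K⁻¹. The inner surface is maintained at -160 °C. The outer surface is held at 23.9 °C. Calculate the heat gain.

Q = 839 W

Treat each layer as a resistance in series:
  R_titanium = (1/3.81 − 1/3.82)/(4πk) = 6.871×10^-4/(4π·23.0) = 2.377×10^-6 K/W
  R_polyurethane foam = (1/3.82 − 1/4.11)/(4πk) = 0.01847/(4π·0.0240) = 0.06125 K/W
  R_expanded polystyrene = (1/4.11 − 1/4.33)/(4πk) = 0.01236/(4π·0.0282) = 0.03488 K/W
  R_phenolic foam = (1/4.33 − 1/5.07)/(4πk) = 0.03371/(4π·0.0218) = 0.1230 K/W
ΣR = 2.377×10^-6 + 0.06125 + 0.03488 + 0.1230 = 0.2191 K/W
Q = ΔT/ΣR = (-160 °C − 23.9 °C)/0.2191 = -839 W
(Negative Q ⇒ heat flows inward; heat gain = 839 W.)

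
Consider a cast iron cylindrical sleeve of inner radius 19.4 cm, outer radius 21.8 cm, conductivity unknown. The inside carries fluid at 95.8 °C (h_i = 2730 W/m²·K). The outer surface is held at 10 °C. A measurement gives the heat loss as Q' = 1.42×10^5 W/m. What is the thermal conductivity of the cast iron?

ΣR = ΔT/Q' = |95.8 − 10|/1.42×10^5 = 6.042×10^-4 m·K/W
Known resistances:
  R'_conv,in = 1/(2πr h) = 1/(2π·0.194·2730) = 3.005×10^-4 m·K/W
R_cast iron = ΣR − ΣR_known = 6.042×10^-4 − 3.005×10^-4 = 3.037×10^-4 m·K/W
ln(r₂/r₁)/(2πk) = 3.037×10^-4 ⇒ k = 0.1166/(2π·3.037×10^-4) = 61.1 W/m·K

k = 61.1 W/m·K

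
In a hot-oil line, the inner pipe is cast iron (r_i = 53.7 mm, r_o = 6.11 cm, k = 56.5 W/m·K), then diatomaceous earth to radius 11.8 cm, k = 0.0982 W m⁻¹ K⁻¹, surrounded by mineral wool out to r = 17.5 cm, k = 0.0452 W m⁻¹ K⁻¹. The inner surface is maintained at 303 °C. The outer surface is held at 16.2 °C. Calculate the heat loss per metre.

Q' = 117 W/m

Series thermal resistances, inner to outer:
  R'_cast iron = ln(0.0611/0.0537)/(2πk) = 0.1291/(2π·56.5) = 3.637×10^-4 m·K/W
  R'_diatomaceous earth = ln(0.118/0.0611)/(2πk) = 0.6582/(2π·0.0982) = 1.067 m·K/W
  R'_mineral wool = ln(0.175/0.118)/(2πk) = 0.3941/(2π·0.0452) = 1.388 m·K/W
ΣR = 3.637×10^-4 + 1.067 + 1.388 = 2.455 m·K/W
Q' = ΔT/ΣR = (303 °C − 16.2 °C)/2.455 = 117 W/m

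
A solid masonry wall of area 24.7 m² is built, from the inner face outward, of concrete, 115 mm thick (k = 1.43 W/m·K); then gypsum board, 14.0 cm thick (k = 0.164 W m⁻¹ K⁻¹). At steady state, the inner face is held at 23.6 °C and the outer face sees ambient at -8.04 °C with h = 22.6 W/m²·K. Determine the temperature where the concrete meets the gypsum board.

T = 21.0 °C

Treat each layer as a resistance in series:
  R_concrete = L/(kA) = 0.115/(1.43·24.7) = 0.003256 K/W
  R_gypsum board = L/(kA) = 0.140/(0.164·24.7) = 0.03456 K/W
  R_conv,out = 1/(hA) = 1/(22.6·24.7) = 0.001791 K/W
ΣR = 0.003256 + 0.03456 + 0.001791 = 0.03961 K/W
Q = ΔT/ΣR = (23.6 °C − -8.04 °C)/0.03961 = 798.8 W
From the inner boundary to the concrete/gypsum board interface, ΣR_partial = 0.003256 K/W.
T_interface = T_in − Q·ΣR_partial = 23.6 °C − (798.8)(0.003256) = 21.0 °C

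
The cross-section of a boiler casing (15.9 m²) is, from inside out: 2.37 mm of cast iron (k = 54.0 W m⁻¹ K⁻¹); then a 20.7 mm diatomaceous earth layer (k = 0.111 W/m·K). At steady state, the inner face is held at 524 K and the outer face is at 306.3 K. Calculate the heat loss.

Q = 18.6 kW

Treat each layer as a resistance in series:
  R_cast iron = L/(kA) = 0.00237/(54.0·15.9) = 2.760×10^-6 K/W
  R_diatomaceous earth = L/(kA) = 0.0207/(0.111·15.9) = 0.01173 K/W
ΣR = 2.760×10^-6 + 0.01173 = 0.01173 K/W
Q = ΔT/ΣR = (524 K − 306.3 K)/0.01173 = 18600 W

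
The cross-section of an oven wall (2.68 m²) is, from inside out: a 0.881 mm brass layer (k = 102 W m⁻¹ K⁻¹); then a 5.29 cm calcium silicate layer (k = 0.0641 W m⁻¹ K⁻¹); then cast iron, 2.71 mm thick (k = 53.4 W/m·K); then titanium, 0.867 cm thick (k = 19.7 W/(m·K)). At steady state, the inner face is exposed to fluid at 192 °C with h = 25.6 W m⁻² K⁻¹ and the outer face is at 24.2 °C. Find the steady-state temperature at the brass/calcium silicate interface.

Treat each layer as a resistance in series:
  R_conv,in = 1/(hA) = 1/(25.6·2.68) = 0.01458 K/W
  R_brass = L/(kA) = 8.81×10^-4/(102·2.68) = 3.223×10^-6 K/W
  R_calcium silicate = L/(kA) = 0.0529/(0.0641·2.68) = 0.3079 K/W
  R_cast iron = L/(kA) = 0.00271/(53.4·2.68) = 1.894×10^-5 K/W
  R_titanium = L/(kA) = 0.00867/(19.7·2.68) = 1.642×10^-4 K/W
ΣR = 0.01458 + 3.223×10^-6 + 0.3079 + 1.894×10^-5 + 1.642×10^-4 = 0.3227 K/W
Q = ΔT/ΣR = (192 °C − 24.2 °C)/0.3227 = 520.0 W
From the inner boundary to the brass/calcium silicate interface, ΣR_partial = 0.01458 K/W.
T_interface = T_in − Q·ΣR_partial = 192 °C − (520.0)(0.01458) = 184 °C

T = 184 °C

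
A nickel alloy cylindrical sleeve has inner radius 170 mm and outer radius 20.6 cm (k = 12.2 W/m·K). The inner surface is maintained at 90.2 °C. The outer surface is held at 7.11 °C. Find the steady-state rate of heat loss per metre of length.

Q' = 33.2 kW/m

Q' = 2πk·ΔT/ln(r₂/r₁) = 2π × 12.2 × 83.09 / ln(0.206/0.170) = 33200 W/m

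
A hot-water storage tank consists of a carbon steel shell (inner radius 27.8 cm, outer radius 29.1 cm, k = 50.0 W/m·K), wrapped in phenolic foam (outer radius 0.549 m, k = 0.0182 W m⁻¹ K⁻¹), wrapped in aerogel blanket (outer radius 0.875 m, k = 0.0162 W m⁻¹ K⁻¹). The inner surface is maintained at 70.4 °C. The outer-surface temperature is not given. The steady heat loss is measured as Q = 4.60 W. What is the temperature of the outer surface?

T_out = 22.6 °C

Sum the resistances:
  R_carbon steel = (1/0.278 − 1/0.291)/(4πk) = 0.1607/(4π·50.0) = 2.558×10^-4 K/W
  R_phenolic foam = (1/0.291 − 1/0.549)/(4πk) = 1.615/(4π·0.0182) = 7.061 K/W
  R_aerogel blanket = (1/0.549 − 1/0.875)/(4πk) = 0.6786/(4π·0.0162) = 3.334 K/W
ΣR = 10.39 K/W
ΔT = Q·ΣR = 4.60 × 10.39 = 47.79 K
Heat flows outward, so T_out = T_in − ΔT = 70.4 − 47.79 = 22.6 °C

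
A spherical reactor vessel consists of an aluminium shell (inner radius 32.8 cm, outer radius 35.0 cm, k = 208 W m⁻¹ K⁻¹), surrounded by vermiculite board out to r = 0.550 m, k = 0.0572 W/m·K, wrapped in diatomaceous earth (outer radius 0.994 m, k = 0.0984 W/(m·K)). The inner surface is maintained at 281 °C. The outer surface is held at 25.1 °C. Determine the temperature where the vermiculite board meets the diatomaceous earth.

T = 105 °C

Series thermal resistances, inner to outer:
  R_aluminium = (1/0.328 − 1/0.350)/(4πk) = 0.1916/(4π·208) = 7.332×10^-5 K/W
  R_vermiculite board = (1/0.350 − 1/0.550)/(4πk) = 1.039/(4π·0.0572) = 1.445 K/W
  R_diatomaceous earth = (1/0.550 − 1/0.994)/(4πk) = 0.8121/(4π·0.0984) = 0.6568 K/W
ΣR = 7.332×10^-5 + 1.445 + 0.6568 = 2.102 K/W
Q = ΔT/ΣR = (281 °C − 25.1 °C)/2.102 = 121.7 W
From the inner boundary to the vermiculite board/diatomaceous earth interface, ΣR_partial = 1.445 K/W.
T_interface = T_in − Q·ΣR_partial = 281 °C − (121.7)(1.445) = 105 °C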